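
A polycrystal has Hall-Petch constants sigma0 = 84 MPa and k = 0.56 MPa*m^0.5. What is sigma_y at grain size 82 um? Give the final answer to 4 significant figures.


sigma_y = sigma0 + k / sqrt(d)
d = 82 um = 8.2e-05 m
sigma_y = 84 + 0.56 / sqrt(8.2e-05)
sigma_y = 145.8 MPa


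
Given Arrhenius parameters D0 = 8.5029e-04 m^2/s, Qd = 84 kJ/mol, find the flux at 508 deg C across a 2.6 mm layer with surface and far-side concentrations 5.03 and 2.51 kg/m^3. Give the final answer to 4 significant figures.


Step 1: D = D0 * exp(-Qd/(R*T))
T = 508 + 273.15 = 781.15 K
D = 8.5029e-04 * exp(-84e3 / (8.314 * 781.15)) = 2.05294e-09 m^2/s
Step 2: J = D * (C1 - C2) / dx
J = 2.05294e-09 * (5.03 - 2.51) / 2.6e-03
J = 1.99e-06 kg/(m^2*s)


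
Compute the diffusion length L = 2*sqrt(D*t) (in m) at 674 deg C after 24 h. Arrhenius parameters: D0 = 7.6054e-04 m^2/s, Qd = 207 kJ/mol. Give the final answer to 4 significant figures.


Step 1: D = D0 * exp(-Qd/(R*T))
T = 947.15 K
D = 7.6054e-04 * exp(-207e3 / (8.314 * 947.15)) = 2.91614e-15 m^2/s
Step 2: L = 2*sqrt(D*t)
t = 24 h = 86400 s
L = 2*sqrt(2.91614e-15 * 86400) = 3.175e-05 m


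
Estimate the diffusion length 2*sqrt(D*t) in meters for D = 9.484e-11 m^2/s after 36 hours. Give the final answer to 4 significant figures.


t = 36 hr = 129600 s
Diffusion length = 2*sqrt(D*t)
= 2*sqrt(9.484e-11 * 129600)
= 7.012e-03 m


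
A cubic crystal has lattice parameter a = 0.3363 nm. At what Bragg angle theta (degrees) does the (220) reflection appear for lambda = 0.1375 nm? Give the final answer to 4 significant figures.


d = a / sqrt(h^2+k^2+l^2)
d = 0.3363 / sqrt(8) = 0.1189 nm
lambda = 2*d*sin(theta)  =>  sin(theta) = lambda / (2*d)
sin(theta) = 0.1375 / (2 * 0.1189) = 0.578217
theta = 35.33 deg


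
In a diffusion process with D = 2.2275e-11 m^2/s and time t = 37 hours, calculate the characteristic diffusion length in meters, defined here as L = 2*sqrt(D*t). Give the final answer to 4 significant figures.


t = 37 hr = 133200 s
Diffusion length = 2*sqrt(D*t)
= 2*sqrt(2.2275e-11 * 133200)
= 3.445e-03 m


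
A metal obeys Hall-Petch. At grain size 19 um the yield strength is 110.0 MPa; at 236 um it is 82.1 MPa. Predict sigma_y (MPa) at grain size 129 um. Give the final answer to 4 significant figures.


sigma_y = sigma0 + k / sqrt(d)
1/sqrt(d1) = 1/sqrt(1.9e-05) = 229.416;  1/sqrt(d2) = 65.0945
k = (sigma1 - sigma2) / (1/sqrt(d1) - 1/sqrt(d2)) = (110.0 - 82.1) / (229.416 - 65.0945) = 0.169789 MPa*m^0.5
sigma0 = sigma1 - k/sqrt(d1) = 110.0 - 0.169789*229.416 = 71.0477 MPa
sigma_y(d3) = 71.0477 + 0.169789 / sqrt(1.29e-04) = 86 MPa


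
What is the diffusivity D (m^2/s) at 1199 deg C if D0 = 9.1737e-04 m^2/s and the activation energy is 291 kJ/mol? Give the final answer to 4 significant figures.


D = D0 * exp(-Qd / (R*T))
T = 1472.15 K
D = 9.1737e-04 * exp(-291e3 / (8.314 * 1472.15))
D = 4.335e-14 m^2/s


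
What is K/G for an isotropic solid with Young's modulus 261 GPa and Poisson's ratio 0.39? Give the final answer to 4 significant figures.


G = E / (2*(1+nu))
G = 261 / (2*(1+0.39)) = 93.8849 GPa
K = E / (3*(1-2*nu))
K = 261 / (3*(1-2*0.39)) = 395.455 GPa
K/G = 395.455 / 93.8849 = 4.212


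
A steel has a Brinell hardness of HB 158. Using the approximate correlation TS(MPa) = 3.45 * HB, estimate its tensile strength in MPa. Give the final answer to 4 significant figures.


TS (MPa) = 3.45 * HB
TS = 3.45 * 158
TS = 545.1 MPa


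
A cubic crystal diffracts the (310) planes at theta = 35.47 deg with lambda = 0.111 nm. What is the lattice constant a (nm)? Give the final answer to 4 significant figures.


d = lambda / (2*sin(theta))
d = 0.111 / (2*sin(35.47 deg))
d = 0.095644 nm
a = d * sqrt(h^2+k^2+l^2) = 0.095644 * sqrt(10)
a = 0.3025 nm


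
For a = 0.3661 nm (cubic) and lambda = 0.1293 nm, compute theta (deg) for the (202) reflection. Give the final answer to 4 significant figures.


d = a / sqrt(h^2+k^2+l^2)
d = 0.3661 / sqrt(8) = 0.129436 nm
lambda = 2*d*sin(theta)  =>  sin(theta) = lambda / (2*d)
sin(theta) = 0.1293 / (2 * 0.129436) = 0.499475
theta = 29.97 deg


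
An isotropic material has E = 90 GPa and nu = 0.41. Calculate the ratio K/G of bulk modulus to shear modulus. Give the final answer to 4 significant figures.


G = E / (2*(1+nu))
G = 90 / (2*(1+0.41)) = 31.9149 GPa
K = E / (3*(1-2*nu))
K = 90 / (3*(1-2*0.41)) = 166.667 GPa
K/G = 166.667 / 31.9149 = 5.222


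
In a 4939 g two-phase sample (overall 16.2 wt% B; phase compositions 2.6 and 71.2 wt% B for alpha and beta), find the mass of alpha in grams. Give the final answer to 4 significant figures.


f_alpha = (C_beta - C0) / (C_beta - C_alpha)
f_alpha = (71.2 - 16.2) / (71.2 - 2.6) = 0.801749
m_alpha = f_alpha * m_total = 0.801749 * 4939 = 3960 g


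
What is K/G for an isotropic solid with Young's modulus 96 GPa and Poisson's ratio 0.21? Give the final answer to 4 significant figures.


G = E / (2*(1+nu))
G = 96 / (2*(1+0.21)) = 39.6694 GPa
K = E / (3*(1-2*nu))
K = 96 / (3*(1-2*0.21)) = 55.1724 GPa
K/G = 55.1724 / 39.6694 = 1.391


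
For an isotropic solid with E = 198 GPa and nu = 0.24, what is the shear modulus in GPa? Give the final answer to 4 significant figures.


G = E / (2*(1+nu))
G = 198 / (2*(1+0.24))
G = 79.84 GPa


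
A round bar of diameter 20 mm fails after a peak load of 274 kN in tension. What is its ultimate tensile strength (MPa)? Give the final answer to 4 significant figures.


A0 = pi*(d/2)^2 = pi*(20/2)^2 = 314.159 mm^2
UTS = F_max / A0 = 274*1000 / 314.159
UTS = 872.2 MPa


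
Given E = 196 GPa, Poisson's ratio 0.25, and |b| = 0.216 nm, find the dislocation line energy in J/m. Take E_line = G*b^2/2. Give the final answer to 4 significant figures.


Step 1: G = E / (2*(1+nu))
G = 196 / (2*(1+0.25)) = 78.4 GPa = 7.84e+10 Pa
Step 2: E_line = G*b^2/2
b = 0.216 nm = 2.16e-10 m
E_line = 0.5 * 7.84e+10 * (2.16e-10)^2 = 1.829e-09 J/m


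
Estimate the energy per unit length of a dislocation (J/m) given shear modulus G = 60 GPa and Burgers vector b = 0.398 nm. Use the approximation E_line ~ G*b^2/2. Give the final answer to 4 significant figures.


E = G*b^2/2
b = 0.398 nm = 3.98e-10 m
G = 60 GPa = 6e+10 Pa
E = 0.5 * 6e+10 * (3.98e-10)^2
E = 4.752e-09 J/m


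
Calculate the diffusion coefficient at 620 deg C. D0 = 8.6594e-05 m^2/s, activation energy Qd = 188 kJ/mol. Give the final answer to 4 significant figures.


D = D0 * exp(-Qd / (R*T))
T = 893.15 K
D = 8.6594e-05 * exp(-188e3 / (8.314 * 893.15))
D = 8.753e-16 m^2/s


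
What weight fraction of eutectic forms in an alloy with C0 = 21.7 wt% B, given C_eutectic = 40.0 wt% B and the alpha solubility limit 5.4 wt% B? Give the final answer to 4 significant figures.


f_primary = (C_e - C0) / (C_e - C_alpha_max)
f_primary = (40.0 - 21.7) / (40.0 - 5.4)
f_primary = 0.528902
f_eutectic = 1 - 0.528902 = 0.4711


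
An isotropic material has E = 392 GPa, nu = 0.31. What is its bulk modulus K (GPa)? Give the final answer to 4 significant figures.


K = E / (3*(1-2*nu))
K = 392 / (3*(1-2*0.31))
K = 343.9 GPa


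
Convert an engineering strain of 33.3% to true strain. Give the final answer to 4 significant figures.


epsilon_true = ln(1 + epsilon_eng)
epsilon_true = ln(1 + 0.333)
epsilon_true = 0.2874


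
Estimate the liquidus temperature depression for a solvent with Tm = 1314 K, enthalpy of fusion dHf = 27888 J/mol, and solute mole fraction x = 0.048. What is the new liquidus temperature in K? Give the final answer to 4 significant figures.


dT = R*Tm^2*x / dHf
dT = 8.314 * 1314^2 * 0.048 / 27888
dT = 24.7073 K
T_new = 1314 - 24.7073 = 1289 K


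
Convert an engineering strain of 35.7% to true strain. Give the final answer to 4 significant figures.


epsilon_true = ln(1 + epsilon_eng)
epsilon_true = ln(1 + 0.357)
epsilon_true = 0.3053


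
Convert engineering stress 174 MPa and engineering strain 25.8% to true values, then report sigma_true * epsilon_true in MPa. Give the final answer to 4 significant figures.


sigma_true = sigma_eng * (1 + epsilon_eng)
sigma_true = 174 * (1 + 0.258) = 218.892 MPa
epsilon_true = ln(1 + epsilon_eng)
epsilon_true = ln(1 + 0.258) = 0.229523
sigma_true * epsilon_true = 218.892 * 0.229523 = 50.24 MPa


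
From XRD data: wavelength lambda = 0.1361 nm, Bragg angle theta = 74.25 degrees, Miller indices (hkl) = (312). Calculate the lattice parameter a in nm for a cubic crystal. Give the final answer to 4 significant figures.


d = lambda / (2*sin(theta))
d = 0.1361 / (2*sin(74.25 deg))
d = 0.0707046 nm
a = d * sqrt(h^2+k^2+l^2) = 0.0707046 * sqrt(14)
a = 0.2646 nm


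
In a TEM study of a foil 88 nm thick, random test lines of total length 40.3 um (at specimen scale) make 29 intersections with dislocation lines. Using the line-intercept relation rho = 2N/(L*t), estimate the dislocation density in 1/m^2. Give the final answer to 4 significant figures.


rho = 2N / (L * t)
L = 40.3 um = 4.03e-05 m, t = 88 nm = 8.8e-08 m
rho = 2 * 29 / (4.03e-05 * 8.8e-08)
rho = 1.635e+13 1/m^2


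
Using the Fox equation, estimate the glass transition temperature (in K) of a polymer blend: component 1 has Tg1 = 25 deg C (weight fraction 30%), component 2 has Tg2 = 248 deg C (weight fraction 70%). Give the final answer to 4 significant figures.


1/Tg = w1/Tg1 + w2/Tg2 (in Kelvin)
Tg1 = 298.15 K, Tg2 = 521.15 K
1/Tg = 0.3/298.15 + 0.7/521.15
Tg = 425.6 K


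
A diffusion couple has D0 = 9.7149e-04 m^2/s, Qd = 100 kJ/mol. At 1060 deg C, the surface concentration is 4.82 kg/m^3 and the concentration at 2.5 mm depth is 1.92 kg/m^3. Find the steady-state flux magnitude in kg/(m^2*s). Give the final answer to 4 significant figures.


Step 1: D = D0 * exp(-Qd/(R*T))
T = 1060 + 273.15 = 1333.15 K
D = 9.7149e-04 * exp(-100e3 / (8.314 * 1333.15)) = 1.17263e-07 m^2/s
Step 2: J = D * (C1 - C2) / dx
J = 1.17263e-07 * (4.82 - 1.92) / 2.5e-03
J = 1.36e-04 kg/(m^2*s)


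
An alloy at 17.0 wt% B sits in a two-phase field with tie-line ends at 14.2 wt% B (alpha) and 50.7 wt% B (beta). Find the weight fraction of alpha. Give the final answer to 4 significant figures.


f_alpha = (C_beta - C0) / (C_beta - C_alpha)
f_alpha = (50.7 - 17.0) / (50.7 - 14.2)
f_alpha = 0.9233


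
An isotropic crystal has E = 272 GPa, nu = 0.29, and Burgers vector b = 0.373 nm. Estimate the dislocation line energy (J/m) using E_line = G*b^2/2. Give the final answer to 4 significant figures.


Step 1: G = E / (2*(1+nu))
G = 272 / (2*(1+0.29)) = 105.426 GPa = 1.05426e+11 Pa
Step 2: E_line = G*b^2/2
b = 0.373 nm = 3.73e-10 m
E_line = 0.5 * 1.05426e+11 * (3.73e-10)^2 = 7.334e-09 J/m


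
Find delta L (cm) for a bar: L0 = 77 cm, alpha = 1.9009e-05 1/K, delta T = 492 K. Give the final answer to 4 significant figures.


dL = L0 * alpha * dT
dL = 77 * 1.9009e-05 * 492
dL = 0.7201 cm


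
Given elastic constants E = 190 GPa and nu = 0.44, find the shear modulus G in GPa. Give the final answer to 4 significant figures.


G = E / (2*(1+nu))
G = 190 / (2*(1+0.44))
G = 65.97 GPa


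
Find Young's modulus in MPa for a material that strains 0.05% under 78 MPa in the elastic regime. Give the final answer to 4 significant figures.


E = sigma / epsilon
epsilon = 0.05% = 5e-04
E = 78 / 5e-04
E = 156000 MPa


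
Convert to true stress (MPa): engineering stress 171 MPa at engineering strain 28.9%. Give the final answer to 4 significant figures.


sigma_true = sigma_eng * (1 + epsilon_eng)
sigma_true = 171 * (1 + 0.289)
sigma_true = 220.4 MPa


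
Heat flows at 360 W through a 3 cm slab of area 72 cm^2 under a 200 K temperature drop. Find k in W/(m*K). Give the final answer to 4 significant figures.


k = Q*L / (A*dT)
L = 0.03 m, A = 7.2e-03 m^2
k = 360 * 0.03 / (7.2e-03 * 200)
k = 7.5 W/(m*K)


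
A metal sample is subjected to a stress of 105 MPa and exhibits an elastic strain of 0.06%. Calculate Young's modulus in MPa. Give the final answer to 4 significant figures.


E = sigma / epsilon
epsilon = 0.06% = 6e-04
E = 105 / 6e-04
E = 175000 MPa


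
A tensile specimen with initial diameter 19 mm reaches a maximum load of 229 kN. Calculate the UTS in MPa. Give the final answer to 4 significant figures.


A0 = pi*(d/2)^2 = pi*(19/2)^2 = 283.529 mm^2
UTS = F_max / A0 = 229*1000 / 283.529
UTS = 807.7 MPa


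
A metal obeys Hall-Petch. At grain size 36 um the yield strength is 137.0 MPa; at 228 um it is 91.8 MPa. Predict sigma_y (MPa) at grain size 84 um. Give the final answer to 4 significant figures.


sigma_y = sigma0 + k / sqrt(d)
1/sqrt(d1) = 1/sqrt(3.6e-05) = 166.667;  1/sqrt(d2) = 66.2266
k = (sigma1 - sigma2) / (1/sqrt(d1) - 1/sqrt(d2)) = (137.0 - 91.8) / (166.667 - 66.2266) = 0.45002 MPa*m^0.5
sigma0 = sigma1 - k/sqrt(d1) = 137.0 - 0.45002*166.667 = 61.9967 MPa
sigma_y(d3) = 61.9967 + 0.45002 / sqrt(8.4e-05) = 111.1 MPa


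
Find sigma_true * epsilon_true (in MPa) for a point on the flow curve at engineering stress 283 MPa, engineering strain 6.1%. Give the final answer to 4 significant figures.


sigma_true = sigma_eng * (1 + epsilon_eng)
sigma_true = 283 * (1 + 0.061) = 300.263 MPa
epsilon_true = ln(1 + epsilon_eng)
epsilon_true = ln(1 + 0.061) = 0.0592119
sigma_true * epsilon_true = 300.263 * 0.0592119 = 17.78 MPa


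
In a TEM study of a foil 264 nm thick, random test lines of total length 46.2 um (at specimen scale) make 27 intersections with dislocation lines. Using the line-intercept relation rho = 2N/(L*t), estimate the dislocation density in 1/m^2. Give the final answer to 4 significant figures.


rho = 2N / (L * t)
L = 46.2 um = 4.62e-05 m, t = 264 nm = 2.64e-07 m
rho = 2 * 27 / (4.62e-05 * 2.64e-07)
rho = 4.427e+12 1/m^2


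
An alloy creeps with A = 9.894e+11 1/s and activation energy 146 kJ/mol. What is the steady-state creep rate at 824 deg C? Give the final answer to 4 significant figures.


rate = A * exp(-Q / (R*T))
T = 824 + 273.15 = 1097.15 K
rate = 9.894e+11 * exp(-146e3 / (8.314 * 1097.15))
rate = 110700 1/s


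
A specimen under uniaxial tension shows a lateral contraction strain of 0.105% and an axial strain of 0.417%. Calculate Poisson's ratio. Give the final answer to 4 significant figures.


nu = -epsilon_lat / epsilon_axial
Lateral strain is contraction (negative), so using magnitudes:
nu = 0.105 / 0.417
nu = 0.2518


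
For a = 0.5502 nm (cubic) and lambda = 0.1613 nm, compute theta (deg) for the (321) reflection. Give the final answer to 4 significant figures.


d = a / sqrt(h^2+k^2+l^2)
d = 0.5502 / sqrt(14) = 0.147047 nm
lambda = 2*d*sin(theta)  =>  sin(theta) = lambda / (2*d)
sin(theta) = 0.1613 / (2 * 0.147047) = 0.548464
theta = 33.26 deg


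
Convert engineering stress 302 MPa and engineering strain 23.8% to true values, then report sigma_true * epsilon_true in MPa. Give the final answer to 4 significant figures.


sigma_true = sigma_eng * (1 + epsilon_eng)
sigma_true = 302 * (1 + 0.238) = 373.876 MPa
epsilon_true = ln(1 + epsilon_eng)
epsilon_true = ln(1 + 0.238) = 0.213497
sigma_true * epsilon_true = 373.876 * 0.213497 = 79.82 MPa


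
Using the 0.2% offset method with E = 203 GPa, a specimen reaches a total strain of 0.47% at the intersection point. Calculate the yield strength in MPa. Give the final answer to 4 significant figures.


Offset strain = 0.002
Elastic strain at yield = total_strain - offset = 4.7e-03 - 0.002 = 2.7e-03
sigma_y = E * elastic_strain = 203000 * 2.7e-03
sigma_y = 548.1 MPa


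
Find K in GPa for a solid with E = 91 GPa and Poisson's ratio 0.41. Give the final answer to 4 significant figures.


K = E / (3*(1-2*nu))
K = 91 / (3*(1-2*0.41))
K = 168.5 GPa


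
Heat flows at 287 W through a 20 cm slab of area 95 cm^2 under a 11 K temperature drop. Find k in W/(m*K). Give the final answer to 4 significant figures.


k = Q*L / (A*dT)
L = 0.2 m, A = 9.5e-03 m^2
k = 287 * 0.2 / (9.5e-03 * 11)
k = 549.3 W/(m*K)


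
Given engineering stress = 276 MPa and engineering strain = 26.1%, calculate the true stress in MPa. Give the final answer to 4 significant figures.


sigma_true = sigma_eng * (1 + epsilon_eng)
sigma_true = 276 * (1 + 0.261)
sigma_true = 348 MPa


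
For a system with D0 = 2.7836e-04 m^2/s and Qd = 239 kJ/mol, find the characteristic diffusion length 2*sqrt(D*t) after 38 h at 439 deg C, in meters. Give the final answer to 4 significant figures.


Step 1: D = D0 * exp(-Qd/(R*T))
T = 712.15 K
D = 2.7836e-04 * exp(-239e3 / (8.314 * 712.15)) = 8.20065e-22 m^2/s
Step 2: L = 2*sqrt(D*t)
t = 38 h = 136800 s
L = 2*sqrt(8.20065e-22 * 136800) = 2.118e-08 m


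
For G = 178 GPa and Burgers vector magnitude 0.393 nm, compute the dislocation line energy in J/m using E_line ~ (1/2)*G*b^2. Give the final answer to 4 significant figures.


E = G*b^2/2
b = 0.393 nm = 3.93e-10 m
G = 178 GPa = 1.78e+11 Pa
E = 0.5 * 1.78e+11 * (3.93e-10)^2
E = 1.375e-08 J/m


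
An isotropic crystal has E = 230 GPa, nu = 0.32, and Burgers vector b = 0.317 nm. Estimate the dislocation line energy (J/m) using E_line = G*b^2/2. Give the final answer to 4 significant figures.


Step 1: G = E / (2*(1+nu))
G = 230 / (2*(1+0.32)) = 87.1212 GPa = 8.71212e+10 Pa
Step 2: E_line = G*b^2/2
b = 0.317 nm = 3.17e-10 m
E_line = 0.5 * 8.71212e+10 * (3.17e-10)^2 = 4.377e-09 J/m


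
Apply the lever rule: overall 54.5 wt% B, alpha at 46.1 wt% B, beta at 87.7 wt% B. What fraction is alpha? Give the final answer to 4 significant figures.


f_alpha = (C_beta - C0) / (C_beta - C_alpha)
f_alpha = (87.7 - 54.5) / (87.7 - 46.1)
f_alpha = 0.7981


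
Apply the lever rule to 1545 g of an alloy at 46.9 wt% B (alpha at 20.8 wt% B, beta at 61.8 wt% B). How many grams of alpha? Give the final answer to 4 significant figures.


f_alpha = (C_beta - C0) / (C_beta - C_alpha)
f_alpha = (61.8 - 46.9) / (61.8 - 20.8) = 0.363415
m_alpha = f_alpha * m_total = 0.363415 * 1545 = 561.5 g


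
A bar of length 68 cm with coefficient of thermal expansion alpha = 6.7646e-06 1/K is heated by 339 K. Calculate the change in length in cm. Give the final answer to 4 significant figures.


dL = L0 * alpha * dT
dL = 68 * 6.7646e-06 * 339
dL = 0.1559 cm


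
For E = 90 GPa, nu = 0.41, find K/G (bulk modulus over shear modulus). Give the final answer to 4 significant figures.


G = E / (2*(1+nu))
G = 90 / (2*(1+0.41)) = 31.9149 GPa
K = E / (3*(1-2*nu))
K = 90 / (3*(1-2*0.41)) = 166.667 GPa
K/G = 166.667 / 31.9149 = 5.222


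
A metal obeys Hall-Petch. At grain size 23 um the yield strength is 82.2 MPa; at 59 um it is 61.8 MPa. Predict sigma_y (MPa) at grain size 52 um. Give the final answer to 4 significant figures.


sigma_y = sigma0 + k / sqrt(d)
1/sqrt(d1) = 1/sqrt(2.3e-05) = 208.514;  1/sqrt(d2) = 130.189
k = (sigma1 - sigma2) / (1/sqrt(d1) - 1/sqrt(d2)) = (82.2 - 61.8) / (208.514 - 130.189) = 0.260452 MPa*m^0.5
sigma0 = sigma1 - k/sqrt(d1) = 82.2 - 0.260452*208.514 = 27.8921 MPa
sigma_y(d3) = 27.8921 + 0.260452 / sqrt(5.2e-05) = 64.01 MPa


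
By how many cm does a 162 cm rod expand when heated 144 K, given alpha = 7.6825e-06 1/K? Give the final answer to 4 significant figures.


dL = L0 * alpha * dT
dL = 162 * 7.6825e-06 * 144
dL = 0.1792 cm


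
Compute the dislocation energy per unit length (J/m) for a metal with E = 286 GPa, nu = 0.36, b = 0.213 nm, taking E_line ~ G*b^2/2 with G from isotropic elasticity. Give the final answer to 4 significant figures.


Step 1: G = E / (2*(1+nu))
G = 286 / (2*(1+0.36)) = 105.147 GPa = 1.05147e+11 Pa
Step 2: E_line = G*b^2/2
b = 0.213 nm = 2.13e-10 m
E_line = 0.5 * 1.05147e+11 * (2.13e-10)^2 = 2.385e-09 J/m


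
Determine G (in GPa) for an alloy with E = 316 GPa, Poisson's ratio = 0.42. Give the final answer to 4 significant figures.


G = E / (2*(1+nu))
G = 316 / (2*(1+0.42))
G = 111.3 GPa


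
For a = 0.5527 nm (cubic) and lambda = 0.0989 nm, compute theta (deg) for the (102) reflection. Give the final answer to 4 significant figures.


d = a / sqrt(h^2+k^2+l^2)
d = 0.5527 / sqrt(5) = 0.247175 nm
lambda = 2*d*sin(theta)  =>  sin(theta) = lambda / (2*d)
sin(theta) = 0.0989 / (2 * 0.247175) = 0.200061
theta = 11.54 deg


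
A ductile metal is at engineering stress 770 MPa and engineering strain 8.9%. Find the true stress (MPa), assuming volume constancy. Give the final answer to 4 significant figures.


sigma_true = sigma_eng * (1 + epsilon_eng)
sigma_true = 770 * (1 + 0.089)
sigma_true = 838.5 MPa


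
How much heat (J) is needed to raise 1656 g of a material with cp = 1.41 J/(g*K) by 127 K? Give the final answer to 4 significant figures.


Q = m * cp * dT
Q = 1656 * 1.41 * 127
Q = 296500 J


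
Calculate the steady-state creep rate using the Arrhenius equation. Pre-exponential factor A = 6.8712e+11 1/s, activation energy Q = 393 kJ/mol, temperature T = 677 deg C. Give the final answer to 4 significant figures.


rate = A * exp(-Q / (R*T))
T = 677 + 273.15 = 950.15 K
rate = 6.8712e+11 * exp(-393e3 / (8.314 * 950.15))
rate = 1.702e-10 1/s


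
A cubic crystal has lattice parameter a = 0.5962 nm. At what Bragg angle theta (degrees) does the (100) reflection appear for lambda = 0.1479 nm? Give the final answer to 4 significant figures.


d = a / sqrt(h^2+k^2+l^2)
d = 0.5962 / sqrt(1) = 0.5962 nm
lambda = 2*d*sin(theta)  =>  sin(theta) = lambda / (2*d)
sin(theta) = 0.1479 / (2 * 0.5962) = 0.124036
theta = 7.125 deg


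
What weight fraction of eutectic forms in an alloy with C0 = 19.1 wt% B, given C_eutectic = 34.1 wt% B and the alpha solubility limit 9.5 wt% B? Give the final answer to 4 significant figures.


f_primary = (C_e - C0) / (C_e - C_alpha_max)
f_primary = (34.1 - 19.1) / (34.1 - 9.5)
f_primary = 0.609756
f_eutectic = 1 - 0.609756 = 0.3902


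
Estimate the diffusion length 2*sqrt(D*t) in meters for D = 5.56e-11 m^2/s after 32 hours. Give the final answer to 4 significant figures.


t = 32 hr = 115200 s
Diffusion length = 2*sqrt(D*t)
= 2*sqrt(5.56e-11 * 115200)
= 5.062e-03 m


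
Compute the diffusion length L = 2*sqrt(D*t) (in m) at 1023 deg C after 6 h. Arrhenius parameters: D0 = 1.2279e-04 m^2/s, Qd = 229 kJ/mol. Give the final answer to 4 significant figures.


Step 1: D = D0 * exp(-Qd/(R*T))
T = 1296.15 K
D = 1.2279e-04 * exp(-229e3 / (8.314 * 1296.15)) = 7.24713e-14 m^2/s
Step 2: L = 2*sqrt(D*t)
t = 6 h = 21600 s
L = 2*sqrt(7.24713e-14 * 21600) = 7.913e-05 m


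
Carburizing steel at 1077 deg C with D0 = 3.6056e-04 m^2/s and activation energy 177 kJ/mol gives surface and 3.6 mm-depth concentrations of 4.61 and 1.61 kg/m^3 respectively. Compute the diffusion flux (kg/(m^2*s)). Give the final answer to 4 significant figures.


Step 1: D = D0 * exp(-Qd/(R*T))
T = 1077 + 273.15 = 1350.15 K
D = 3.6056e-04 * exp(-177e3 / (8.314 * 1350.15)) = 5.11622e-11 m^2/s
Step 2: J = D * (C1 - C2) / dx
J = 5.11622e-11 * (4.61 - 1.61) / 3.6e-03
J = 4.264e-08 kg/(m^2*s)


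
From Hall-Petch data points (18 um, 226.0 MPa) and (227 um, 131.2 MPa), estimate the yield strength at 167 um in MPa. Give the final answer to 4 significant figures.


sigma_y = sigma0 + k / sqrt(d)
1/sqrt(d1) = 1/sqrt(1.8e-05) = 235.702;  1/sqrt(d2) = 66.3723
k = (sigma1 - sigma2) / (1/sqrt(d1) - 1/sqrt(d2)) = (226.0 - 131.2) / (235.702 - 66.3723) = 0.559854 MPa*m^0.5
sigma0 = sigma1 - k/sqrt(d1) = 226.0 - 0.559854*235.702 = 94.0412 MPa
sigma_y(d3) = 94.0412 + 0.559854 / sqrt(1.67e-04) = 137.4 MPa


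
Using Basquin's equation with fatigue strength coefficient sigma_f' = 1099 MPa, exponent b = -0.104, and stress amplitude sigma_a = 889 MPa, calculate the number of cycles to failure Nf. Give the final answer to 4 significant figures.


sigma_a = sigma_f' * (2*Nf)^b
2*Nf = (sigma_a / sigma_f')^(1/b)
2*Nf = (889 / 1099)^(1/-0.104)
2*Nf = 7.68312
Nf = 3.842 cycles


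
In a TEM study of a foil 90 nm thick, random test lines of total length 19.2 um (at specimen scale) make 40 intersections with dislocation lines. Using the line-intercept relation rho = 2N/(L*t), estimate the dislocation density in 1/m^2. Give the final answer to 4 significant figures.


rho = 2N / (L * t)
L = 19.2 um = 1.92e-05 m, t = 90 nm = 9e-08 m
rho = 2 * 40 / (1.92e-05 * 9e-08)
rho = 4.63e+13 1/m^2


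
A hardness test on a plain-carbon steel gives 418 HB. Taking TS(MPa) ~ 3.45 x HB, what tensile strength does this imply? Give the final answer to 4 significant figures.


TS (MPa) = 3.45 * HB
TS = 3.45 * 418
TS = 1442 MPa


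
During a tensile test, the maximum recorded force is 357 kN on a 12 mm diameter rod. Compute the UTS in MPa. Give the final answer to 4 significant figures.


A0 = pi*(d/2)^2 = pi*(12/2)^2 = 113.097 mm^2
UTS = F_max / A0 = 357*1000 / 113.097
UTS = 3157 MPa


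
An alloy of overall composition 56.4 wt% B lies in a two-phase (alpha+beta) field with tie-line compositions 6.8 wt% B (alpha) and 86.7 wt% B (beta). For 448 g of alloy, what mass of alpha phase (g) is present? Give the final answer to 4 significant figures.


f_alpha = (C_beta - C0) / (C_beta - C_alpha)
f_alpha = (86.7 - 56.4) / (86.7 - 6.8) = 0.379224
m_alpha = f_alpha * m_total = 0.379224 * 448 = 169.9 g


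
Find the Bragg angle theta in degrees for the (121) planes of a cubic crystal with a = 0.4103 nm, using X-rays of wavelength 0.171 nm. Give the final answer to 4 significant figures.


d = a / sqrt(h^2+k^2+l^2)
d = 0.4103 / sqrt(6) = 0.167504 nm
lambda = 2*d*sin(theta)  =>  sin(theta) = lambda / (2*d)
sin(theta) = 0.171 / (2 * 0.167504) = 0.510435
theta = 30.69 deg


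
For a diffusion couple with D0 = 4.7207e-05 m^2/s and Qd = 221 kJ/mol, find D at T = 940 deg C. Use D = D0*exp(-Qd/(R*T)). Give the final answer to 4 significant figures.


D = D0 * exp(-Qd / (R*T))
T = 1213.15 K
D = 4.7207e-05 * exp(-221e3 / (8.314 * 1213.15))
D = 1.439e-14 m^2/s


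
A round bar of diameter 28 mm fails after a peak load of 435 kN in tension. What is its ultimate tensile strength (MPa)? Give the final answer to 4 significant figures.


A0 = pi*(d/2)^2 = pi*(28/2)^2 = 615.752 mm^2
UTS = F_max / A0 = 435*1000 / 615.752
UTS = 706.5 MPa


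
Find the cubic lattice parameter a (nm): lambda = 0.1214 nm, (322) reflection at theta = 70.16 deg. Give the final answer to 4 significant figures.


d = lambda / (2*sin(theta))
d = 0.1214 / (2*sin(70.16 deg))
d = 0.0645303 nm
a = d * sqrt(h^2+k^2+l^2) = 0.0645303 * sqrt(17)
a = 0.2661 nm


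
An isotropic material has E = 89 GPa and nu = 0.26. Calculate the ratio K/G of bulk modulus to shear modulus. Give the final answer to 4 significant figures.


G = E / (2*(1+nu))
G = 89 / (2*(1+0.26)) = 35.3175 GPa
K = E / (3*(1-2*nu))
K = 89 / (3*(1-2*0.26)) = 61.8056 GPa
K/G = 61.8056 / 35.3175 = 1.75


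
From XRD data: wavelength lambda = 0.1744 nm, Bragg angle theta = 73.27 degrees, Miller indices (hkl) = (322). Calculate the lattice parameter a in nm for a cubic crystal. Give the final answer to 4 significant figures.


d = lambda / (2*sin(theta))
d = 0.1744 / (2*sin(73.27 deg))
d = 0.0910541 nm
a = d * sqrt(h^2+k^2+l^2) = 0.0910541 * sqrt(17)
a = 0.3754 nm


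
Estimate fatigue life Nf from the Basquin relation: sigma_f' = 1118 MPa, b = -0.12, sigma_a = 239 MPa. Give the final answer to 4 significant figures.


sigma_a = sigma_f' * (2*Nf)^b
2*Nf = (sigma_a / sigma_f')^(1/b)
2*Nf = (239 / 1118)^(1/-0.12)
2*Nf = 383442
Nf = 191700 cycles


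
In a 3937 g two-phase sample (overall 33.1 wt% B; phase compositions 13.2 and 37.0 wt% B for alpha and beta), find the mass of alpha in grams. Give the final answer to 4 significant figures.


f_alpha = (C_beta - C0) / (C_beta - C_alpha)
f_alpha = (37.0 - 33.1) / (37.0 - 13.2) = 0.163866
m_alpha = f_alpha * m_total = 0.163866 * 3937 = 645.1 g


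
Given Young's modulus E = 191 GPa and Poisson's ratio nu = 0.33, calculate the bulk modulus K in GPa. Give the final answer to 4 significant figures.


K = E / (3*(1-2*nu))
K = 191 / (3*(1-2*0.33))
K = 187.3 GPa


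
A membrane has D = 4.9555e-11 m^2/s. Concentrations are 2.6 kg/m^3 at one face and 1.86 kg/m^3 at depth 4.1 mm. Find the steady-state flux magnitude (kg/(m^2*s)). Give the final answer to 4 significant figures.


J = -D * (dC/dx) = D * (C1 - C2) / dx
J = 4.9555e-11 * (2.6 - 1.86) / 4.1e-03
J = 8.944e-09 kg/(m^2*s)


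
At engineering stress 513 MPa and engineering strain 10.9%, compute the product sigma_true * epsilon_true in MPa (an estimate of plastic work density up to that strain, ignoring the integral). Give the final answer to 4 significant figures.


sigma_true = sigma_eng * (1 + epsilon_eng)
sigma_true = 513 * (1 + 0.109) = 568.917 MPa
epsilon_true = ln(1 + epsilon_eng)
epsilon_true = ln(1 + 0.109) = 0.103459
sigma_true * epsilon_true = 568.917 * 0.103459 = 58.86 MPa


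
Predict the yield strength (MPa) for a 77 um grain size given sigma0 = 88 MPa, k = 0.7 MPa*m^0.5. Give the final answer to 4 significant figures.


sigma_y = sigma0 + k / sqrt(d)
d = 77 um = 7.7e-05 m
sigma_y = 88 + 0.7 / sqrt(7.7e-05)
sigma_y = 167.8 MPa


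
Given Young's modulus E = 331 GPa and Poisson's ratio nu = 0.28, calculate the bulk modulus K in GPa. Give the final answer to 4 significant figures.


K = E / (3*(1-2*nu))
K = 331 / (3*(1-2*0.28))
K = 250.8 GPa


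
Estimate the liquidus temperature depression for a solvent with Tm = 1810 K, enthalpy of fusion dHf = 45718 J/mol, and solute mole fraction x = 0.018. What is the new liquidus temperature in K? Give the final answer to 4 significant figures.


dT = R*Tm^2*x / dHf
dT = 8.314 * 1810^2 * 0.018 / 45718
dT = 10.7239 K
T_new = 1810 - 10.7239 = 1799 K


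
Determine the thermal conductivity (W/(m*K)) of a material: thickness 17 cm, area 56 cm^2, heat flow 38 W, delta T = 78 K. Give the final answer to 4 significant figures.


k = Q*L / (A*dT)
L = 0.17 m, A = 5.6e-03 m^2
k = 38 * 0.17 / (5.6e-03 * 78)
k = 14.79 W/(m*K)


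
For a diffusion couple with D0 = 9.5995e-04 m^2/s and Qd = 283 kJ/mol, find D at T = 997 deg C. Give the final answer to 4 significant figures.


D = D0 * exp(-Qd / (R*T))
T = 1270.15 K
D = 9.5995e-04 * exp(-283e3 / (8.314 * 1270.15))
D = 2.206e-15 m^2/s


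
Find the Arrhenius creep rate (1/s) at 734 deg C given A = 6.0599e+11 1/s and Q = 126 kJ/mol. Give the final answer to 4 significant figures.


rate = A * exp(-Q / (R*T))
T = 734 + 273.15 = 1007.15 K
rate = 6.0599e+11 * exp(-126e3 / (8.314 * 1007.15))
rate = 176800 1/s


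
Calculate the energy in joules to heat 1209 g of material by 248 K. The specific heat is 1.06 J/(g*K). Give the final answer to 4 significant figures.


Q = m * cp * dT
Q = 1209 * 1.06 * 248
Q = 317800 J


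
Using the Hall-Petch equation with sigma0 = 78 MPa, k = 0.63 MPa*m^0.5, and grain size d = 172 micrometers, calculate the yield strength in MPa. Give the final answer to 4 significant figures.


sigma_y = sigma0 + k / sqrt(d)
d = 172 um = 1.72e-04 m
sigma_y = 78 + 0.63 / sqrt(1.72e-04)
sigma_y = 126 MPa


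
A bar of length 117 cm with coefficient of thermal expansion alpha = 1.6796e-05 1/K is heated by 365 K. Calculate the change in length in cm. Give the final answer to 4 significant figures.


dL = L0 * alpha * dT
dL = 117 * 1.6796e-05 * 365
dL = 0.7173 cm


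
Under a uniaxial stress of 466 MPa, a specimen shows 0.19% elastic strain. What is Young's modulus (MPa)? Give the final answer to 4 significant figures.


E = sigma / epsilon
epsilon = 0.19% = 1.9e-03
E = 466 / 1.9e-03
E = 245300 MPa


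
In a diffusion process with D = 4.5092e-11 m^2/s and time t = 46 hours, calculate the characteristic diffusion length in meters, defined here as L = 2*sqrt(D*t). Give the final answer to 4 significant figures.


t = 46 hr = 165600 s
Diffusion length = 2*sqrt(D*t)
= 2*sqrt(4.5092e-11 * 165600)
= 5.465e-03 m


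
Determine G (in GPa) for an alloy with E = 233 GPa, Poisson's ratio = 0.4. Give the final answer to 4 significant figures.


G = E / (2*(1+nu))
G = 233 / (2*(1+0.4))
G = 83.21 GPa


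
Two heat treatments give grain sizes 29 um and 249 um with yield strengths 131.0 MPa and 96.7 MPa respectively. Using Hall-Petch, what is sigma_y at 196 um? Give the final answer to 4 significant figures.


sigma_y = sigma0 + k / sqrt(d)
1/sqrt(d1) = 1/sqrt(2.9e-05) = 185.695;  1/sqrt(d2) = 63.3724
k = (sigma1 - sigma2) / (1/sqrt(d1) - 1/sqrt(d2)) = (131.0 - 96.7) / (185.695 - 63.3724) = 0.280405 MPa*m^0.5
sigma0 = sigma1 - k/sqrt(d1) = 131.0 - 0.280405*185.695 = 78.93 MPa
sigma_y(d3) = 78.93 + 0.280405 / sqrt(1.96e-04) = 98.96 MPa


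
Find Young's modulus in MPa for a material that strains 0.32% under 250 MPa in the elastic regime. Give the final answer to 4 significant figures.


E = sigma / epsilon
epsilon = 0.32% = 3.2e-03
E = 250 / 3.2e-03
E = 78130 MPa


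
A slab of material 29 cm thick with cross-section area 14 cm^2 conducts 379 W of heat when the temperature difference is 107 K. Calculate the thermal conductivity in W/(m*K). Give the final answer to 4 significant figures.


k = Q*L / (A*dT)
L = 0.29 m, A = 1.4e-03 m^2
k = 379 * 0.29 / (1.4e-03 * 107)
k = 733.7 W/(m*K)


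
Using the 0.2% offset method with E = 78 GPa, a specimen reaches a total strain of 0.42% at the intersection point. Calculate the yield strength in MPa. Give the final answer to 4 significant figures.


Offset strain = 0.002
Elastic strain at yield = total_strain - offset = 4.2e-03 - 0.002 = 2.2e-03
sigma_y = E * elastic_strain = 78000 * 2.2e-03
sigma_y = 171.6 MPa


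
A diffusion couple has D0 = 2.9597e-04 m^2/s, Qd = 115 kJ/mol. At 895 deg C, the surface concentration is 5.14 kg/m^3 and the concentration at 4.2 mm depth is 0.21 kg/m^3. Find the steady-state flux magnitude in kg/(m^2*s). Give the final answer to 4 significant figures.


Step 1: D = D0 * exp(-Qd/(R*T))
T = 895 + 273.15 = 1168.15 K
D = 2.9597e-04 * exp(-115e3 / (8.314 * 1168.15)) = 2.13185e-09 m^2/s
Step 2: J = D * (C1 - C2) / dx
J = 2.13185e-09 * (5.14 - 0.21) / 4.2e-03
J = 2.502e-06 kg/(m^2*s)


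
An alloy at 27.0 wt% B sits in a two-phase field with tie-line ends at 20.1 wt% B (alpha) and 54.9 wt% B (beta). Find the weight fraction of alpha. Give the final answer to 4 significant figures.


f_alpha = (C_beta - C0) / (C_beta - C_alpha)
f_alpha = (54.9 - 27.0) / (54.9 - 20.1)
f_alpha = 0.8017


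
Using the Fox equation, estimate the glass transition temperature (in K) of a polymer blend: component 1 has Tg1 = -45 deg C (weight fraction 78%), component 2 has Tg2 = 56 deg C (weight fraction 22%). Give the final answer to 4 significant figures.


1/Tg = w1/Tg1 + w2/Tg2 (in Kelvin)
Tg1 = 228.15 K, Tg2 = 329.15 K
1/Tg = 0.78/228.15 + 0.22/329.15
Tg = 244.7 K


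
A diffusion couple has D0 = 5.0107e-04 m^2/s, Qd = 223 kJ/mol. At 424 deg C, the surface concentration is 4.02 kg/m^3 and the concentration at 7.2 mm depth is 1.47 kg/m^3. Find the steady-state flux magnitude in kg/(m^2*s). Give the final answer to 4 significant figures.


Step 1: D = D0 * exp(-Qd/(R*T))
T = 424 + 273.15 = 697.15 K
D = 5.0107e-04 * exp(-223e3 / (8.314 * 697.15)) = 9.79047e-21 m^2/s
Step 2: J = D * (C1 - C2) / dx
J = 9.79047e-21 * (4.02 - 1.47) / 7.2e-03
J = 3.467e-18 kg/(m^2*s)


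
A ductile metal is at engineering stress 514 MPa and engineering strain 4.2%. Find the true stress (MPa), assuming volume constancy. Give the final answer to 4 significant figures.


sigma_true = sigma_eng * (1 + epsilon_eng)
sigma_true = 514 * (1 + 0.042)
sigma_true = 535.6 MPa


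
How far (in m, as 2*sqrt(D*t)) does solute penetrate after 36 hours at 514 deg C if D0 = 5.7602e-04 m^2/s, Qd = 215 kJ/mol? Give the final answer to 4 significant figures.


Step 1: D = D0 * exp(-Qd/(R*T))
T = 787.15 K
D = 5.7602e-04 * exp(-215e3 / (8.314 * 787.15)) = 3.10953e-18 m^2/s
Step 2: L = 2*sqrt(D*t)
t = 36 h = 129600 s
L = 2*sqrt(3.10953e-18 * 129600) = 1.27e-06 m


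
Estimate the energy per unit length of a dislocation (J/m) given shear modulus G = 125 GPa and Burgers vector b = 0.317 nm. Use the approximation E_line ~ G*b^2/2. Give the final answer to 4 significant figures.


E = G*b^2/2
b = 0.317 nm = 3.17e-10 m
G = 125 GPa = 1.25e+11 Pa
E = 0.5 * 1.25e+11 * (3.17e-10)^2
E = 6.281e-09 J/m


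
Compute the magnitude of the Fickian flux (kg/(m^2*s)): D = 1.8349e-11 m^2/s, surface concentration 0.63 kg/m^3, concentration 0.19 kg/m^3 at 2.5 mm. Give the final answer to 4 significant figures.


J = -D * (dC/dx) = D * (C1 - C2) / dx
J = 1.8349e-11 * (0.63 - 0.19) / 2.5e-03
J = 3.229e-09 kg/(m^2*s)


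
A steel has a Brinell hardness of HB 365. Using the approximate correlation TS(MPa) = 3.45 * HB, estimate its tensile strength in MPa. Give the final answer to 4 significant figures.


TS (MPa) = 3.45 * HB
TS = 3.45 * 365
TS = 1259 MPa


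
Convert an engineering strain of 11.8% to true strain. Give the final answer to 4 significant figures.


epsilon_true = ln(1 + epsilon_eng)
epsilon_true = ln(1 + 0.118)
epsilon_true = 0.1115


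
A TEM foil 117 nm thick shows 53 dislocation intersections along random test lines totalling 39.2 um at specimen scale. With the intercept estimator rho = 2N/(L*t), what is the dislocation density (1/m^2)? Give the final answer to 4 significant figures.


rho = 2N / (L * t)
L = 39.2 um = 3.92e-05 m, t = 117 nm = 1.17e-07 m
rho = 2 * 53 / (3.92e-05 * 1.17e-07)
rho = 2.311e+13 1/m^2


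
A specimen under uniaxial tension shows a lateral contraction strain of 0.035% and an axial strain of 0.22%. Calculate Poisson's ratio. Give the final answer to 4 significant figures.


nu = -epsilon_lat / epsilon_axial
Lateral strain is contraction (negative), so using magnitudes:
nu = 0.035 / 0.22
nu = 0.1591


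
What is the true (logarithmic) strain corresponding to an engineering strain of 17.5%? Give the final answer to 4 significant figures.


epsilon_true = ln(1 + epsilon_eng)
epsilon_true = ln(1 + 0.175)
epsilon_true = 0.1613


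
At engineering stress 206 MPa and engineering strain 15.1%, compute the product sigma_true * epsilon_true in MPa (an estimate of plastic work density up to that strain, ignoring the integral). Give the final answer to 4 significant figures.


sigma_true = sigma_eng * (1 + epsilon_eng)
sigma_true = 206 * (1 + 0.151) = 237.106 MPa
epsilon_true = ln(1 + epsilon_eng)
epsilon_true = ln(1 + 0.151) = 0.140631
sigma_true * epsilon_true = 237.106 * 0.140631 = 33.34 MPa


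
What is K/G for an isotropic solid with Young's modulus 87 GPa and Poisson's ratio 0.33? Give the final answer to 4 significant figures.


G = E / (2*(1+nu))
G = 87 / (2*(1+0.33)) = 32.7068 GPa
K = E / (3*(1-2*nu))
K = 87 / (3*(1-2*0.33)) = 85.2941 GPa
K/G = 85.2941 / 32.7068 = 2.608


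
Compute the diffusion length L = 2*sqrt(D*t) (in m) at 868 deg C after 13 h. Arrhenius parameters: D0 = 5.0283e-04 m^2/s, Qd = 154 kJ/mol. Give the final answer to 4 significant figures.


Step 1: D = D0 * exp(-Qd/(R*T))
T = 1141.15 K
D = 5.0283e-04 * exp(-154e3 / (8.314 * 1141.15)) = 4.48765e-11 m^2/s
Step 2: L = 2*sqrt(D*t)
t = 13 h = 46800 s
L = 2*sqrt(4.48765e-11 * 46800) = 2.898e-03 m


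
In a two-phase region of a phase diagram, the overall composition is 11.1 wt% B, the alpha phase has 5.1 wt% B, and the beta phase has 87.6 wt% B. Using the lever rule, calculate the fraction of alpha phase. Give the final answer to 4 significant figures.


f_alpha = (C_beta - C0) / (C_beta - C_alpha)
f_alpha = (87.6 - 11.1) / (87.6 - 5.1)
f_alpha = 0.9273


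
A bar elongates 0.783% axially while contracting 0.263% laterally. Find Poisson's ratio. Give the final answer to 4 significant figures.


nu = -epsilon_lat / epsilon_axial
Lateral strain is contraction (negative), so using magnitudes:
nu = 0.263 / 0.783
nu = 0.3359


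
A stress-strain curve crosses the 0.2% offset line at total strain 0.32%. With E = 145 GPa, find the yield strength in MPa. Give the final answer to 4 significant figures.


Offset strain = 0.002
Elastic strain at yield = total_strain - offset = 3.2e-03 - 0.002 = 1.2e-03
sigma_y = E * elastic_strain = 145000 * 1.2e-03
sigma_y = 174 MPa
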